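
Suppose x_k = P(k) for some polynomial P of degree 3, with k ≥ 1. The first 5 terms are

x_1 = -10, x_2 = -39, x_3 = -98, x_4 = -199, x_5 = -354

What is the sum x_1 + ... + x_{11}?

-10615

1st diffs: -29, -59, -101, -155.
2nd diffs: -30, -42, -54.
3rd diffs: -12, -12 (constant).
Newton forward-difference form: x_k = -10 + (-29)·C(k-1,1) + (-30)·C(k-1,2) + (-12)·C(k-1,3).
Continuing: …, -575, -874, -1263, -1754, …, x_{11} = -3090.
Summing k = 1..11 (11 terms) gives -10615.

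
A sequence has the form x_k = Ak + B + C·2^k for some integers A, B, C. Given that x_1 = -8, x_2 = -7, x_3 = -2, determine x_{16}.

Write the equations: A + B + 2C = -8; 2A + B + 4C = -7; 3A + B + 8C = -2.
Subtracting the first from the second: A + 2C = 1.
Subtracting the second from the third: A + 4C = 5.
Solving: C = 2, A = -3, then B = -9.
Hence x_{16} = -3·16 + (-9) + 2·65536 = 131015.

131015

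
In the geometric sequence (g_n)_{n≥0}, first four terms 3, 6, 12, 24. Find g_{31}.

6442450944

Common ratio r = 2.
g_n = 3·2^(n-0).
g_{31} = 3·2^31 = 6442450944.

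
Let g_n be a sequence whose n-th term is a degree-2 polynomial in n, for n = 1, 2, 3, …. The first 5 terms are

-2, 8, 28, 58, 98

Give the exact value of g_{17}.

1358

1st diffs: 10, 20, 30, 40.
2nd diffs: 10, 10, 10 (constant).
Newton forward-difference form: g_n = -2 + 10·C(n-1,1) + 10·C(n-1,2).
At n = 17: n-1 = 16, so g_{17} = -2 + 160 + 1200 = 1358.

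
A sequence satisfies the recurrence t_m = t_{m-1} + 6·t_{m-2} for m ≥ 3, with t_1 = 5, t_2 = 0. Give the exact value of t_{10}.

Iterate the recurrence:
t_3 = 30  t_4 = 30  t_5 = 210  t_6 = 390  t_7 = 1650  t_8 = 3990  t_9 = 13890  t_{10} = 37830.
(Characteristic roots are 3 and -2.)

37830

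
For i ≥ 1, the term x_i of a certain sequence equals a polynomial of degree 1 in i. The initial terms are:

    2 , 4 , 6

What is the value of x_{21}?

42

1st diffs: 2, 2 (constant).
So x_i = 2i.
Evaluating at i = 21 gives x_{21} = 42.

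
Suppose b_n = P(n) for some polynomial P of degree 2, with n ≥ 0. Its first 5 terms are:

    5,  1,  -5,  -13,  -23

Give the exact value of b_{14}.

-233

1st diffs: -4, -6, -8, -10.
2nd diffs: -2, -2, -2 (constant).
Newton forward-difference form: b_n = 5 + (-4)·C(n,1) + (-2)·C(n,2).
At n = 14: n = 14, so b_{14} = 5 - 56 - 182 = -233.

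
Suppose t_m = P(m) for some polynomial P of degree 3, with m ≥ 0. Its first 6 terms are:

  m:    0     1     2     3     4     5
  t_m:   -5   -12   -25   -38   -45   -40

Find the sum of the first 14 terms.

3115

1st diffs: -7, -13, -13, -7, 5.
2nd diffs: -6, 0, 6, 12.
3rd diffs: 6, 6, 6 (constant).
Newton forward-difference form: t_m = -5 + (-7)·C(m,1) + (-6)·C(m,2) + 6·C(m,3).
Continuing: …, -17, 30, 107, 220, …, t_{13} = 1152.
Summing m = 0..13 (14 terms) gives 3115.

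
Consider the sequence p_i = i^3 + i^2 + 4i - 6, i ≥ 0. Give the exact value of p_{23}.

p_{23} = 1·23^3 + 1·23^2 + 4·23 - 6 = 12782.

12782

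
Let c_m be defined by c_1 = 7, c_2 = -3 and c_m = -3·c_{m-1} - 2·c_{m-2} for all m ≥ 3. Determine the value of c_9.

-1013

Applying the relation repeatedly:
c_3 = -5;  c_4 = 21;  c_5 = -53;  c_6 = 117;  c_7 = -245;  c_8 = 501;  c_9 = -1013.
(Characteristic roots are -1 and -2.)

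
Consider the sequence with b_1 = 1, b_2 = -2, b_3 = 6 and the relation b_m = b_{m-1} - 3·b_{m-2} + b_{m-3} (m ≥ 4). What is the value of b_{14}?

Step forward from the initial values:
b_4 = 13;  b_5 = -7;  b_6 = -40;  …;  b_{11} = -390;  b_{12} = 421;  b_{13} = 1349;  b_{14} = -304.

-304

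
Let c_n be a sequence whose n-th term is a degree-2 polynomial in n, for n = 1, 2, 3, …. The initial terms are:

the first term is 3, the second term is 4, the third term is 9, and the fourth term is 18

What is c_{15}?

1st diffs: 1, 5, 9.
2nd diffs: 4, 4 (constant).
Newton forward-difference form: c_n = 3 + 1·C(n-1,1) + 4·C(n-1,2).
At n = 15: n-1 = 14, so c_{15} = 3 + 14 + 364 = 381.

381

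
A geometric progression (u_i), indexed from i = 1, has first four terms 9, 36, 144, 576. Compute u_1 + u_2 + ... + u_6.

Common ratio r = 4.
u_i = 9·4^(i-1).
S = 9·(4^6 - 1)/(4 - 1) = 9·(4096 - 1)/(3) = 12285.

12285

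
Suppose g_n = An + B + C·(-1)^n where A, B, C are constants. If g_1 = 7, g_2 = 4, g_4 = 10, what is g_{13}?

The three given values yield: A + B - C = 7; 2A + B + C = 4; 4A + B + C = 10.
Subtracting the first from the second: A + 2C = -3.
Subtracting the second from the third: 2A = 6.
Solving: C = -3, A = 3, then B = 1.
So g_n = 3·n + 1 + (-3)·(-1)^n; at n=13 this is 43.

43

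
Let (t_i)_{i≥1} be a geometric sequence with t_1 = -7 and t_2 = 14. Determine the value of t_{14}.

57344

Common ratio r = -2.
t_i = (-7)·(-2)^(i-1).
t_{14} = (-7)·(-2)^13 = 57344.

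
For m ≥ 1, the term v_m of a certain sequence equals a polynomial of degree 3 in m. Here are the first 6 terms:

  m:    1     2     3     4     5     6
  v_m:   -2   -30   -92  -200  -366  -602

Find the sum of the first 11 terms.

-11132

1st diffs: -28, -62, -108, -166, -236.
2nd diffs: -34, -46, -58, -70.
3rd diffs: -12, -12, -12 (constant).
Newton forward-difference form: v_m = -2 + (-28)·C(m-1,1) + (-34)·C(m-1,2) + (-12)·C(m-1,3).
Continuing: …, -920, -1332, -1850, -2486, …, v_{11} = -3252.
Summing m = 1..11 (11 terms) gives -11132.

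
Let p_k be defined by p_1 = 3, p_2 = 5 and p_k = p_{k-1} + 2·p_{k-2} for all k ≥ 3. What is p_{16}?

87381

Iterate the recurrence:
p_3 = 11  p_4 = 21  p_5 = 43  …  p_{13} = 10923  p_{14} = 21845  p_{15} = 43691  p_{16} = 87381.
(Characteristic roots are 2 and -1.)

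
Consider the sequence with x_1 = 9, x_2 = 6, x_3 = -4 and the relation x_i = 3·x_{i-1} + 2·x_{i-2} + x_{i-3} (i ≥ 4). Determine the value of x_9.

Step forward from the initial values:
x_4 = 9; x_5 = 25; x_6 = 89; x_7 = 326; x_8 = 1181; x_9 = 4284.

4284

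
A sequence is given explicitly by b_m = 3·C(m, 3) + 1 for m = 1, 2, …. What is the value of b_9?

253

C(9, 3) = 84, so b_9 = 253.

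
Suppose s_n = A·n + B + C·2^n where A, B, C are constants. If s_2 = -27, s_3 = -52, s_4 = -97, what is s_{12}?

At n = 2, 3, 4: 2A + B + 4C = -27; 3A + B + 8C = -52; 4A + B + 16C = -97.
Subtracting the first from the second: A + 4C = -25.
Subtracting the second from the third: A + 8C = -45.
Solving: C = -5, A = -5, then B = 3.
So s_n = -5·n + 3 + (-5)·2^n; at n=12 this is -20537.

-20537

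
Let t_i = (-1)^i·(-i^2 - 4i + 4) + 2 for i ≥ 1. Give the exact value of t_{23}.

(-1)^23 = -1; -i^2 - 4i + 4 at i=23 is -617; so t_{23} = 619.

619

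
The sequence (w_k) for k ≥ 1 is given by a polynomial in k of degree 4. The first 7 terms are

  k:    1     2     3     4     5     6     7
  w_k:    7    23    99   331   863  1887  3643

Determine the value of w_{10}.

1st diffs: 16, 76, 232, 532, 1024, 1756.
2nd diffs: 60, 156, 300, 492, 732.
3rd diffs: 96, 144, 192, 240.
4th diffs: 48, 48, 48 (constant).
Newton forward-difference form: w_k = 7 + 16·C(k-1,1) + 60·C(k-1,2) + 96·C(k-1,3) + 48·C(k-1,4).
At k = 10: k-1 = 9, so w_{10} = 7 + 144 + 2160 + 8064 + 6048 = 16423.

16423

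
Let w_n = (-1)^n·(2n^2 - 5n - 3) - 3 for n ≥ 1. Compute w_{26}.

1216

(-1)^26 = 1; 2n^2 - 5n - 3 at n=26 is 1219; so w_{26} = 1216.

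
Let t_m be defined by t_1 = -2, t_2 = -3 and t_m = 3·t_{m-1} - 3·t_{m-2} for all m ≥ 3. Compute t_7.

54

Compute successive terms:
t_3 = -3, t_4 = 0, t_5 = 9, t_6 = 27, t_7 = 54.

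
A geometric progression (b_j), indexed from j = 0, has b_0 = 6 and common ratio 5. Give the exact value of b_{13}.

b_j = 6·5^(j-0).
b_{13} = 6·5^13 = 7324218750.

7324218750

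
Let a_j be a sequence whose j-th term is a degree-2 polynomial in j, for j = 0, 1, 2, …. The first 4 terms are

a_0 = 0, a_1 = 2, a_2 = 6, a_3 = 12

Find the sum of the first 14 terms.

910

1st diffs: 2, 4, 6.
2nd diffs: 2, 2 (constant).
So a_j = j^2 + j.
Continuing: …, 20, 30, 42, 56, …, a_{13} = 182.
Summing j = 0..13 (14 terms) gives 910.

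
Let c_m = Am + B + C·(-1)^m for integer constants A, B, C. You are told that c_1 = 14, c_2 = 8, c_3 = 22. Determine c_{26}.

104

Write the equations: A + B - C = 14; 2A + B + C = 8; 3A + B - C = 22.
Subtracting the first from the second: A + 2C = -6.
Subtracting the second from the third: A - 2C = 14.
Solving: C = -5, A = 4, then B = 5.
So c_m = 4·m + 5 + (-5)·(-1)^m; at m=26 this is 104.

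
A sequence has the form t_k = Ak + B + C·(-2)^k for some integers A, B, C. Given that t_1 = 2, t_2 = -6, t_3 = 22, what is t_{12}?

At k = 1, 2, 3: A + B - 2C = 2; 2A + B + 4C = -6; 3A + B - 8C = 22.
Subtracting the first from the second: A + 6C = -8.
Subtracting the second from the third: A - 12C = 28.
Solving: C = -2, A = 4, then B = -6.
Hence t_{12} = 4·12 + (-6) + (-2)·4096 = -8150.

-8150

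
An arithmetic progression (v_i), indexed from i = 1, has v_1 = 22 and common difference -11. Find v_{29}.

-286

v_i = 22 + (i - 1)·(-11).
v_{29} = 22 + 28·(-11) = -286.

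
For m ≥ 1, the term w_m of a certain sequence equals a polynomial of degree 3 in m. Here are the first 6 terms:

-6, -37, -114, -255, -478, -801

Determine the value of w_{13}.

-7374

1st diffs: -31, -77, -141, -223, -323.
2nd diffs: -46, -64, -82, -100.
3rd diffs: -18, -18, -18 (constant).
Newton forward-difference form: w_m = -6 + (-31)·C(m-1,1) + (-46)·C(m-1,2) + (-18)·C(m-1,3).
At m = 13: m-1 = 12, so w_{13} = -6 - 372 - 3036 - 3960 = -7374.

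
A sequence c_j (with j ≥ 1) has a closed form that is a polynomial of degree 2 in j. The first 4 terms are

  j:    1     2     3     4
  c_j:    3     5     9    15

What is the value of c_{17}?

275

1st diffs: 2, 4, 6.
2nd diffs: 2, 2 (constant).
Newton forward-difference form: c_j = 3 + 2·C(j-1,1) + 2·C(j-1,2).
At j = 17: j-1 = 16, so c_{17} = 3 + 32 + 240 = 275.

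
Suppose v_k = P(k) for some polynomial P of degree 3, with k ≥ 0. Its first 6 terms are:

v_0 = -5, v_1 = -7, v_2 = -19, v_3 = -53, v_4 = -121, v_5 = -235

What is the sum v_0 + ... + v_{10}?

-5775

1st diffs: -2, -12, -34, -68, -114.
2nd diffs: -10, -22, -34, -46.
3rd diffs: -12, -12, -12 (constant).
So v_k = -2k^3 + k^2 - k - 5.
Continuing: …, -407, -649, -973, -1391, …, v_{10} = -1915.
Summing k = 0..10 (11 terms) gives -5775.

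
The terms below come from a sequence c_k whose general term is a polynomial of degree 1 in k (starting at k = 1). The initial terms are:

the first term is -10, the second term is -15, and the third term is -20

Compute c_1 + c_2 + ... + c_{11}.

-385

1st diffs: -5, -5 (constant).
So c_k = -5k - 5.
Continuing: …, -25, -30, -35, -40, …, c_{11} = -60.
Summing k = 1..11 (11 terms) gives -385.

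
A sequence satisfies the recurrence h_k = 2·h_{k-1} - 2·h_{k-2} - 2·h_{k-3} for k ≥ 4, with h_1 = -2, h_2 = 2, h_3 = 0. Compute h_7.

-8

Compute successive terms:
h_4 = 0, h_5 = -4, h_6 = -8, h_7 = -8.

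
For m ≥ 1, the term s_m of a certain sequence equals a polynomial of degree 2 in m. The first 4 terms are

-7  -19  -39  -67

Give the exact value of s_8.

1st diffs: -12, -20, -28.
2nd diffs: -8, -8 (constant).
Newton forward-difference form: s_m = -7 + (-12)·C(m-1,1) + (-8)·C(m-1,2).
At m = 8: m-1 = 7, so s_8 = -7 - 84 - 168 = -259.

-259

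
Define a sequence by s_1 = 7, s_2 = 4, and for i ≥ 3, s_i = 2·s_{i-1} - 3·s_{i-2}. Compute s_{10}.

-884

Iterate the recurrence:
s_3 = -13;  s_4 = -38;  s_5 = -37;  s_6 = 40;  s_7 = 191;  s_8 = 262;  s_9 = -49;  s_{10} = -884.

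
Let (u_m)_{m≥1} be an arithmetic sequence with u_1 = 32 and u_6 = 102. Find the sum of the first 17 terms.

Common difference d = (102 - 32) / (6 - 1) = 14.
u_m = 32 + (m - 1)·14.
u_{17} = 256; S = 17·(32 + 256)/2 = 2448.

2448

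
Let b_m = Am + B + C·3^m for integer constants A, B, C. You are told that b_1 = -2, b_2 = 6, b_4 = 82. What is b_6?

The three given values yield: A + B + 3C = -2; 2A + B + 9C = 6; 4A + B + 81C = 82.
Subtracting the first from the second: A + 6C = 8.
Subtracting the second from the third: 2A + 72C = 76.
Solving: C = 1, A = 2, then B = -7.
Therefore b_6 = 12 + (-7) + 1·729 = 734.

734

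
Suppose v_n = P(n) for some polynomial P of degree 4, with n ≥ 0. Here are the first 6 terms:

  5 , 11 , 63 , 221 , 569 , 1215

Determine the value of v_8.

6381

1st diffs: 6, 52, 158, 348, 646.
2nd diffs: 46, 106, 190, 298.
3rd diffs: 60, 84, 108.
4th diffs: 24, 24 (constant).
Newton forward-difference form: v_n = 5 + 6·C(n,1) + 46·C(n,2) + 60·C(n,3) + 24·C(n,4).
At n = 8: n = 8, so v_8 = 5 + 48 + 1288 + 3360 + 1680 = 6381.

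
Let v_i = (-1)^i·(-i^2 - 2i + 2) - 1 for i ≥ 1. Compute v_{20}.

(-1)^20 = 1; -i^2 - 2i + 2 at i=20 is -438; so v_{20} = -439.

-439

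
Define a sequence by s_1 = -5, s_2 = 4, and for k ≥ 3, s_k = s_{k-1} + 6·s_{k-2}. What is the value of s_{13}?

-653294

Iterate the recurrence:
s_3 = -26, s_4 = -2, s_5 = -158, …, s_{10} = -21674, s_{11} = -74750, s_{12} = -204794, s_{13} = -653294.
(Characteristic roots are 3 and -2.)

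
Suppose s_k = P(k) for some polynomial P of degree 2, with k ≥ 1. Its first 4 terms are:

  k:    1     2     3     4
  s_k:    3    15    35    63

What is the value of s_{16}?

1023

1st diffs: 12, 20, 28.
2nd diffs: 8, 8 (constant).
So s_k = 4k^2 - 1.
Evaluating at k = 16 gives s_{16} = 1023.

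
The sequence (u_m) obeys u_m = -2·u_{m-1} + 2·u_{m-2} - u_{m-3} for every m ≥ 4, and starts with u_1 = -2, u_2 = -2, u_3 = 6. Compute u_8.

-946

Applying the relation repeatedly:
u_4 = -14, u_5 = 42, u_6 = -118, u_7 = 334, u_8 = -946.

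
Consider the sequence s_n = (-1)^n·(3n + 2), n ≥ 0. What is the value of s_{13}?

-41

(-1)^13 = -1; 3n + 2 at n=13 is 41; so s_{13} = -41.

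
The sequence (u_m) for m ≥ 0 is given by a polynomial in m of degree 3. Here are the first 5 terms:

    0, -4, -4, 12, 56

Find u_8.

752

1st diffs: -4, 0, 16, 44.
2nd diffs: 4, 16, 28.
3rd diffs: 12, 12 (constant).
Newton forward-difference form: u_m = (-4)·C(m,1) + 4·C(m,2) + 12·C(m,3).
At m = 8: m = 8, so u_8 = -32 + 112 + 672 = 752.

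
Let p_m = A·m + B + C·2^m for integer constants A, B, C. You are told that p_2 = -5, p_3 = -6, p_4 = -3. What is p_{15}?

At m = 2, 3, 4: 2A + B + 4C = -5; 3A + B + 8C = -6; 4A + B + 16C = -3.
Subtracting the first from the second: A + 4C = -1.
Subtracting the second from the third: A + 8C = 3.
Solving: C = 1, A = -5, then B = 1.
Hence p_{15} = -5·15 + 1 + 1·32768 = 32694.

32694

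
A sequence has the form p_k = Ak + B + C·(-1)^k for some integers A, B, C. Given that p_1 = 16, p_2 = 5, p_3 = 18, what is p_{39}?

54

Write the equations: A + B - C = 16; 2A + B + C = 5; 3A + B - C = 18.
Subtracting the first from the second: A + 2C = -11.
Subtracting the second from the third: A - 2C = 13.
Solving: C = -6, A = 1, then B = 9.
Therefore p_{39} = 39 + 9 + (-6)·(-1) = 54.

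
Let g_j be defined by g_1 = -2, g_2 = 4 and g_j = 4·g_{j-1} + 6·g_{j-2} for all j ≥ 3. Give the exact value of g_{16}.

Step forward from the initial values:
g_3 = 4;  g_4 = 40;  g_5 = 184;  …;  g_{13} = 94884736;  g_{14} = 489821440;  g_{15} = 2528594176;  g_{16} = 13053305344.

13053305344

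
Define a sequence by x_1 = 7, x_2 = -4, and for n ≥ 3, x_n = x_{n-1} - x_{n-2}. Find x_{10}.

-7

x_3 = -11  x_4 = -7  x_5 = 4  x_6 = 11  x_7 = 7  x_8 = -4  x_9 = -11  x_{10} = -7.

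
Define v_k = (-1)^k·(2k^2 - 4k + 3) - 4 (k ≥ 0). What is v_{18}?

(-1)^18 = 1; 2k^2 - 4k + 3 at k=18 is 579; so v_{18} = 575.

575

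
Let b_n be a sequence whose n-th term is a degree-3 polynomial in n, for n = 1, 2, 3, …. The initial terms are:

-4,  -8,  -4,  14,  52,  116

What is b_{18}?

1st diffs: -4, 4, 18, 38, 64.
2nd diffs: 8, 14, 20, 26.
3rd diffs: 6, 6, 6 (constant).
So b_n = n^3 - 2n^2 - 5n + 2.
Evaluating at n = 18 gives b_{18} = 5096.

5096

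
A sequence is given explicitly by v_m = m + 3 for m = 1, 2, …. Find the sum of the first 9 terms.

Over m = 1..9: Σm = 45.
Total = (1)·45 + (3)·9 = 72.

72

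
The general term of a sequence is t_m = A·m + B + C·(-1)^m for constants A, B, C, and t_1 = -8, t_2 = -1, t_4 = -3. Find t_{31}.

Plug in m = 1, 2, 4: A + B - C = -8; 2A + B + C = -1; 4A + B + C = -3.
Subtracting the first from the second: A + 2C = 7.
Subtracting the second from the third: 2A = -2.
Solving: C = 4, A = -1, then B = -3.
Therefore t_{31} = -31 + (-3) + 4·(-1) = -38.

-38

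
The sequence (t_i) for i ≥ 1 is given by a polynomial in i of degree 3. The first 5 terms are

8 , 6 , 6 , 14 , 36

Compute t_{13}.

1st diffs: -2, 0, 8, 22.
2nd diffs: 2, 8, 14.
3rd diffs: 6, 6 (constant).
So t_i = i^3 - 5i^2 + 6i + 6.
Evaluating at i = 13 gives t_{13} = 1436.

1436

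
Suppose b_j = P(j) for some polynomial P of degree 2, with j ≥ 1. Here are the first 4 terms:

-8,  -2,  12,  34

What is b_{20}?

1474

1st diffs: 6, 14, 22.
2nd diffs: 8, 8 (constant).
Newton forward-difference form: b_j = -8 + 6·C(j-1,1) + 8·C(j-1,2).
At j = 20: j-1 = 19, so b_{20} = -8 + 114 + 1368 = 1474.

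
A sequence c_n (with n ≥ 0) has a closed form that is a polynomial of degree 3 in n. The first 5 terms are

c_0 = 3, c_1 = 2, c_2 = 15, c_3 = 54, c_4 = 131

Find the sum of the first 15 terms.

1st diffs: -1, 13, 39, 77.
2nd diffs: 14, 26, 38.
3rd diffs: 12, 12 (constant).
Newton forward-difference form: c_n = 3 + (-1)·C(n,1) + 14·C(n,2) + 12·C(n,3).
Continuing: …, 258, 447, 710, 1059, …, c_{14} = 5631.
Summing n = 0..14 (15 terms) gives 22690.

22690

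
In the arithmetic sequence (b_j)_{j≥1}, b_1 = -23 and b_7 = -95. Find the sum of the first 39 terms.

Common difference d = (-95 - (-23)) / (7 - 1) = -12.
b_j = -23 + (j - 1)·(-12).
b_{39} = -479; S = 39·(-23 + (-479))/2 = -9789.

-9789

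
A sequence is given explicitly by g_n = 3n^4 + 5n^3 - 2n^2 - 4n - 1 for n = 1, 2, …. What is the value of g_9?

g_9 = 3·9^4 + 5·9^3 - 2·9^2 - 4·9 - 1 = 23129.

23129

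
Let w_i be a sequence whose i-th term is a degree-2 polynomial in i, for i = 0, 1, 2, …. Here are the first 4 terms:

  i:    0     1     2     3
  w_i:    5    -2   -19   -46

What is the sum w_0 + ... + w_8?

-1047

1st diffs: -7, -17, -27.
2nd diffs: -10, -10 (constant).
So w_i = -5i^2 - 2i + 5.
Continuing: …, -83, -130, -187, -254, …, w_8 = -331.
Summing i = 0..8 (9 terms) gives -1047.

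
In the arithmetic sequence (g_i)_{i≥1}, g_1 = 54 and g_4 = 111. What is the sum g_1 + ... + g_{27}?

8127

Common difference d = (111 - 54) / (4 - 1) = 19.
g_i = 54 + (i - 1)·19.
g_{27} = 548; S = 27·(54 + 548)/2 = 8127.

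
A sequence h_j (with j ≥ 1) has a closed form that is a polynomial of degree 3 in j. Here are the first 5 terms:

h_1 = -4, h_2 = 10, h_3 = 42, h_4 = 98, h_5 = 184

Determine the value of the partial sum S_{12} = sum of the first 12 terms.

1st diffs: 14, 32, 56, 86.
2nd diffs: 18, 24, 30.
3rd diffs: 6, 6 (constant).
Newton forward-difference form: h_j = -4 + 14·C(j-1,1) + 18·C(j-1,2) + 6·C(j-1,3).
Continuing: …, 306, 470, 682, 948, …, h_{12} = 2130.
Summing j = 1..12 (12 terms) gives 7806.

7806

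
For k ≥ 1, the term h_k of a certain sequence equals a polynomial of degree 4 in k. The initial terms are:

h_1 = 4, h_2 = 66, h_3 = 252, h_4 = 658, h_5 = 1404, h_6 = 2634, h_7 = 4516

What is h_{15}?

71124

1st diffs: 62, 186, 406, 746, 1230, 1882.
2nd diffs: 124, 220, 340, 484, 652.
3rd diffs: 96, 120, 144, 168.
4th diffs: 24, 24, 24 (constant).
So h_k = k^4 + 6k^3 + k^2 + 2k - 6.
Evaluating at k = 15 gives h_{15} = 71124.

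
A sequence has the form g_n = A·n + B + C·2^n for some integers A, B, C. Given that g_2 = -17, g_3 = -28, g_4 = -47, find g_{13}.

-16426

Write the equations: 2A + B + 4C = -17; 3A + B + 8C = -28; 4A + B + 16C = -47.
Subtracting the first from the second: A + 4C = -11.
Subtracting the second from the third: A + 8C = -19.
Solving: C = -2, A = -3, then B = -3.
Hence g_{13} = -3·13 + (-3) + (-2)·8192 = -16426.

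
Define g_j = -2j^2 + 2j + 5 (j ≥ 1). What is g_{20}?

g_{20} = -2·20^2 + 2·20 + 5 = -755.

-755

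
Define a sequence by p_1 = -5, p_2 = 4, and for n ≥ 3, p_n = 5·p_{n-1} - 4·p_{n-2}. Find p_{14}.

Applying the relation repeatedly:
p_3 = 40  p_4 = 184  p_5 = 760  …  p_{11} = 3145720  p_{12} = 12582904  p_{13} = 50331640  p_{14} = 201326584.
(Characteristic roots are 4 and 1.)

201326584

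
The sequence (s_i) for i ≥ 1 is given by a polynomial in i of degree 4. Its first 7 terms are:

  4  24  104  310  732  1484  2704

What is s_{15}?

1st diffs: 20, 80, 206, 422, 752, 1220.
2nd diffs: 60, 126, 216, 330, 468.
3rd diffs: 66, 90, 114, 138.
4th diffs: 24, 24, 24 (constant).
Newton forward-difference form: s_i = 4 + 20·C(i-1,1) + 60·C(i-1,2) + 66·C(i-1,3) + 24·C(i-1,4).
At i = 15: i-1 = 14, so s_{15} = 4 + 280 + 5460 + 24024 + 24024 = 53792.

53792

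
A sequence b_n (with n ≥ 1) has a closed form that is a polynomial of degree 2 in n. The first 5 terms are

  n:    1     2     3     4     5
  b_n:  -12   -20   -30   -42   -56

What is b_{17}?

-380

1st diffs: -8, -10, -12, -14.
2nd diffs: -2, -2, -2 (constant).
Newton forward-difference form: b_n = -12 + (-8)·C(n-1,1) + (-2)·C(n-1,2).
At n = 17: n-1 = 16, so b_{17} = -12 - 128 - 240 = -380.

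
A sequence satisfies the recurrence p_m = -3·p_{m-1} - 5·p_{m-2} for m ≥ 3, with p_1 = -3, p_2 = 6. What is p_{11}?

2022

Applying the relation repeatedly:
p_3 = -3, p_4 = -21, p_5 = 78, p_6 = -129, p_7 = -3, p_8 = 654, p_9 = -1947, p_{10} = 2571, p_{11} = 2022.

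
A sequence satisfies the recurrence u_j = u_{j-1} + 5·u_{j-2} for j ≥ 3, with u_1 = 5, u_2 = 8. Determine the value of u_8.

4808

Compute successive terms:
u_3 = 33, u_4 = 73, u_5 = 238, u_6 = 603, u_7 = 1793, u_8 = 4808.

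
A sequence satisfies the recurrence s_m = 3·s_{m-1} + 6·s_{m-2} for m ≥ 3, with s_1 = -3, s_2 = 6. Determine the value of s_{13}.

16000092

s_3 = 0; s_4 = 36; s_5 = 108; …; s_{10} = 191484; s_{11} = 836892; s_{12} = 3659580; s_{13} = 16000092.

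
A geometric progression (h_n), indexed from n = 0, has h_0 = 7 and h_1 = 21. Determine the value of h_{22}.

219667417263

Common ratio r = 3.
h_n = 7·3^(n-0).
h_{22} = 7·3^22 = 219667417263.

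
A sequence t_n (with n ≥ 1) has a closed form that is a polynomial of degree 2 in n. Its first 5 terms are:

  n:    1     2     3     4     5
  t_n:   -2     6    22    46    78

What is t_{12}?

1st diffs: 8, 16, 24, 32.
2nd diffs: 8, 8, 8 (constant).
Newton forward-difference form: t_n = -2 + 8·C(n-1,1) + 8·C(n-1,2).
At n = 12: n-1 = 11, so t_{12} = -2 + 88 + 440 = 526.

526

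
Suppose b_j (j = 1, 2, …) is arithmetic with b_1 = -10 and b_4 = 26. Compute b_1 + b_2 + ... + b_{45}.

Common difference d = (26 - (-10)) / (4 - 1) = 12.
b_j = -10 + (j - 1)·12.
b_{45} = 518; S = 45·(-10 + 518)/2 = 11430.

11430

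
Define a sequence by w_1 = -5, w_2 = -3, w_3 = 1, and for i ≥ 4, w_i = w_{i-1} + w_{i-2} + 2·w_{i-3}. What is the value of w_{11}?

-1025

Iterate the recurrence:
w_4 = -12  w_5 = -17  w_6 = -27  w_7 = -68  w_8 = -129  w_9 = -251  w_{10} = -516  w_{11} = -1025.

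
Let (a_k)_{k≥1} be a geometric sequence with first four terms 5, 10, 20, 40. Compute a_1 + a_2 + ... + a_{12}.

20475

Common ratio r = 2.
a_k = 5·2^(k-1).
S = 5·(2^12 - 1)/(2 - 1) = 5·(4096 - 1)/(1) = 20475.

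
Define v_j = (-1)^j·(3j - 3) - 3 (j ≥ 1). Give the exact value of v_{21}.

-63

(-1)^21 = -1; 3j - 3 at j=21 is 60; so v_{21} = -63.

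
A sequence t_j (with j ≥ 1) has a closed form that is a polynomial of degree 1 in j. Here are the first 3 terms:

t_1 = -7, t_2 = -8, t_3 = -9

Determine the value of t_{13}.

1st diffs: -1, -1 (constant).
So t_j = -j - 6.
Evaluating at j = 13 gives t_{13} = -19.

-19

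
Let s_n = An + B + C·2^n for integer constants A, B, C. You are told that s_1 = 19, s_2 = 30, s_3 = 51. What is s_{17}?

At n = 1, 2, 3: A + B + 2C = 19; 2A + B + 4C = 30; 3A + B + 8C = 51.
Subtracting the first from the second: A + 2C = 11.
Subtracting the second from the third: A + 4C = 21.
Solving: C = 5, A = 1, then B = 8.
So s_n = 1·n + 8 + 5·2^n; at n=17 this is 655385.

655385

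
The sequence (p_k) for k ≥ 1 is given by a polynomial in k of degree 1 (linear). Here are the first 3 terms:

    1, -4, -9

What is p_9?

-39

1st diffs: -5, -5 (constant).
So p_k = -5k + 6.
Evaluating at k = 9 gives p_9 = -39.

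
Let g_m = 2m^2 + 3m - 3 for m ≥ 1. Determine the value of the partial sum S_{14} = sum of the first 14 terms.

Over m = 1..14: Σm = 105, Σm² = 1015.
Total = (2)·1015 + (3)·105 + (-3)·14 = 2303.

2303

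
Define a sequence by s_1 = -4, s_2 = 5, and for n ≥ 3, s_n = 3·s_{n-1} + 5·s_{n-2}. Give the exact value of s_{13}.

1257980

Step forward from the initial values:
s_3 = -5, s_4 = 10, s_5 = 5, …, s_{10} = 17090, s_{11} = 71545, s_{12} = 300085, s_{13} = 1257980.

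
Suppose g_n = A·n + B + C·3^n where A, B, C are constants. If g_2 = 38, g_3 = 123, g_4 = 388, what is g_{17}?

645700733

The three given values yield: 2A + B + 9C = 38; 3A + B + 27C = 123; 4A + B + 81C = 388.
Subtracting the first from the second: A + 18C = 85.
Subtracting the second from the third: A + 54C = 265.
Solving: C = 5, A = -5, then B = 3.
Therefore g_{17} = -85 + 3 + 5·129140163 = 645700733.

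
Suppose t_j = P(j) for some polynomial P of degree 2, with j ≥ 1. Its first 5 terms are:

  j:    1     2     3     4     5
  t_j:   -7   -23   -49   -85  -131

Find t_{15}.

1st diffs: -16, -26, -36, -46.
2nd diffs: -10, -10, -10 (constant).
Newton forward-difference form: t_j = -7 + (-16)·C(j-1,1) + (-10)·C(j-1,2).
At j = 15: j-1 = 14, so t_{15} = -7 - 224 - 910 = -1141.

-1141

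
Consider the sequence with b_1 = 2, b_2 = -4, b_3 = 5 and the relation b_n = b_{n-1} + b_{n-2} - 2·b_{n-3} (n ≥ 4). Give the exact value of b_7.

13

b_4 = -3; b_5 = 10; b_6 = -3; b_7 = 13.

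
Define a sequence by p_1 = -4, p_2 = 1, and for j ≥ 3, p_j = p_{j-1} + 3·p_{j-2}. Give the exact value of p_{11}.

-4937

p_3 = -11, p_4 = -8, p_5 = -41, p_6 = -65, p_7 = -188, p_8 = -383, p_9 = -947, p_{10} = -2096, p_{11} = -4937.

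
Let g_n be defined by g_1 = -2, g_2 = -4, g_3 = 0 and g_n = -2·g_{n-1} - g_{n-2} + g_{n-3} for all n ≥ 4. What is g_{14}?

-58

Applying the relation repeatedly:
g_4 = 2;  g_5 = -8;  g_6 = 14;  …;  g_{11} = 90;  g_{12} = -136;  g_{13} = 142;  g_{14} = -58.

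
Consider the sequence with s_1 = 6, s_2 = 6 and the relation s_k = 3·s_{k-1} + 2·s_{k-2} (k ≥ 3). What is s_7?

Compute successive terms:
s_3 = 30  s_4 = 102  s_5 = 366  s_6 = 1302  s_7 = 4638.

4638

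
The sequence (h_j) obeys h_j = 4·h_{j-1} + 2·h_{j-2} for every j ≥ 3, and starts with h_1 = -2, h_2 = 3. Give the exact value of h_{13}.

Step forward from the initial values:
h_3 = 8, h_4 = 38, h_5 = 168, …, h_{10} = 293168, h_{11} = 1304448, h_{12} = 5804128, h_{13} = 25825408.

25825408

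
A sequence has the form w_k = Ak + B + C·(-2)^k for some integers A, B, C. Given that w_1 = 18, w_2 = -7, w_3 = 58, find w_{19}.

2621538

The three given values yield: A + B - 2C = 18; 2A + B + 4C = -7; 3A + B - 8C = 58.
Subtracting the first from the second: A + 6C = -25.
Subtracting the second from the third: A - 12C = 65.
Solving: C = -5, A = 5, then B = 3.
Therefore w_{19} = 95 + 3 + (-5)·(-524288) = 2621538.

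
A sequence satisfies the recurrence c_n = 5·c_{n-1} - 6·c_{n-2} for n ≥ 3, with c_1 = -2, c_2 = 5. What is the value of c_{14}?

14258795

Step forward from the initial values:
c_3 = 37  c_4 = 155  c_5 = 553  …  c_{11} = 520177  c_{12} = 1571795  c_{13} = 4737913  c_{14} = 14258795.
(Characteristic roots are 3 and 2.)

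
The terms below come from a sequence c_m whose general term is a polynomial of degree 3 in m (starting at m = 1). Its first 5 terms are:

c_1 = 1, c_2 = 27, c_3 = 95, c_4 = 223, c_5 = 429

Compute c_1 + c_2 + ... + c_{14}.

35686

1st diffs: 26, 68, 128, 206.
2nd diffs: 42, 60, 78.
3rd diffs: 18, 18 (constant).
Newton forward-difference form: c_m = 1 + 26·C(m-1,1) + 42·C(m-1,2) + 18·C(m-1,3).
Continuing: …, 731, 1147, 1695, 2393, …, c_{14} = 8763.
Summing m = 1..14 (14 terms) gives 35686.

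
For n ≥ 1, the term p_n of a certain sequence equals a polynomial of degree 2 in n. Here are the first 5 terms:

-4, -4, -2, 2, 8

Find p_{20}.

338

1st diffs: 0, 2, 4, 6.
2nd diffs: 2, 2, 2 (constant).
Newton forward-difference form: p_n = -4 + 2·C(n-1,2).
At n = 20: n-1 = 19, so p_{20} = -4 + 342 = 338.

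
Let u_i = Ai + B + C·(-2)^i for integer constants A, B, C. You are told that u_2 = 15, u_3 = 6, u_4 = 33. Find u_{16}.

Write the equations: 2A + B + 4C = 15; 3A + B - 8C = 6; 4A + B + 16C = 33.
Subtracting the first from the second: A - 12C = -9.
Subtracting the second from the third: A + 24C = 27.
Solving: C = 1, A = 3, then B = 5.
Hence u_{16} = 3·16 + 5 + 1·65536 = 65589.

65589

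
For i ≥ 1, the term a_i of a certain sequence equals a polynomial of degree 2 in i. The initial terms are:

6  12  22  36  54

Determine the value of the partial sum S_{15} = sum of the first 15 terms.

1st diffs: 6, 10, 14, 18.
2nd diffs: 4, 4, 4 (constant).
So a_i = 2i^2 + 4.
Continuing: …, 76, 102, 132, 166, …, a_{15} = 454.
Summing i = 1..15 (15 terms) gives 2540.

2540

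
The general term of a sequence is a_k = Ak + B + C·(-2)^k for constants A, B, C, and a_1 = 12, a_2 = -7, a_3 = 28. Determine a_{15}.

98296

Write the equations: A + B - 2C = 12; 2A + B + 4C = -7; 3A + B - 8C = 28.
Subtracting the first from the second: A + 6C = -19.
Subtracting the second from the third: A - 12C = 35.
Solving: C = -3, A = -1, then B = 7.
Therefore a_{15} = -15 + 7 + (-3)·(-32768) = 98296.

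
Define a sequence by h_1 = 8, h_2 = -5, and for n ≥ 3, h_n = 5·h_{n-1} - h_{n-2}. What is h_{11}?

Step forward from the initial values:
h_3 = -33  h_4 = -160  h_5 = -767  h_6 = -3675  h_7 = -17608  h_8 = -84365  h_9 = -404217  h_{10} = -1936720  h_{11} = -9279383.

-9279383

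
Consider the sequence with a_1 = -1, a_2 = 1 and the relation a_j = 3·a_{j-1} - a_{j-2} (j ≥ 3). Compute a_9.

1364

Step forward from the initial values:
a_3 = 4; a_4 = 11; a_5 = 29; a_6 = 76; a_7 = 199; a_8 = 521; a_9 = 1364.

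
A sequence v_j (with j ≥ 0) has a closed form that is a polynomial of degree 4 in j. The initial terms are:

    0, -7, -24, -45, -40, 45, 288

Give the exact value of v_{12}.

1st diffs: -7, -17, -21, 5, 85, 243.
2nd diffs: -10, -4, 26, 80, 158.
3rd diffs: 6, 30, 54, 78.
4th diffs: 24, 24, 24 (constant).
So v_j = j^4 - 5j^3 + 3j^2 - 6j.
Evaluating at j = 12 gives v_{12} = 12456.

12456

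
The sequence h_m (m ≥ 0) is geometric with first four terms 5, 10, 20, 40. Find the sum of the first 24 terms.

Common ratio r = 2.
h_m = 5·2^(m-0).
S = 5·(2^24 - 1)/(2 - 1) = 5·(16777216 - 1)/(1) = 83886075.

83886075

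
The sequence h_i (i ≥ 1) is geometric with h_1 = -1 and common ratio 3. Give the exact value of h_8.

-2187

h_i = (-1)·3^(i-1).
h_8 = (-1)·3^7 = -2187.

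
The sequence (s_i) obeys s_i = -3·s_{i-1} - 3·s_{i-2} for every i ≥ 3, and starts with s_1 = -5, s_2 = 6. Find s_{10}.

Compute successive terms:
s_3 = -3; s_4 = -9; s_5 = 36; s_6 = -81; s_7 = 135; s_8 = -162; s_9 = 81; s_{10} = 243.

243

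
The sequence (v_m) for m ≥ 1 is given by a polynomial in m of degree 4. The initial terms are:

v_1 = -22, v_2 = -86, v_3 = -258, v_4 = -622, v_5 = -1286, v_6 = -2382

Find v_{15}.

-65346

1st diffs: -64, -172, -364, -664, -1096.
2nd diffs: -108, -192, -300, -432.
3rd diffs: -84, -108, -132.
4th diffs: -24, -24 (constant).
Newton forward-difference form: v_m = -22 + (-64)·C(m-1,1) + (-108)·C(m-1,2) + (-84)·C(m-1,3) + (-24)·C(m-1,4).
At m = 15: m-1 = 14, so v_{15} = -22 - 896 - 9828 - 30576 - 24024 = -65346.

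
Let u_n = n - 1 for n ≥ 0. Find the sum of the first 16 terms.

104

Over n = 0..15: Σn = 120.
Total = (1)·120 + (-1)·16 = 104.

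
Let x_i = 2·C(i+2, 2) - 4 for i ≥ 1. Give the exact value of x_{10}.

128

C(12, 2) = 66, so x_{10} = 128.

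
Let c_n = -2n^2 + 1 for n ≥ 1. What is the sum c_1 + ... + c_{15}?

Over n = 1..15: Σn = 120, Σn² = 1240.
Total = (-2)·1240 + (1)·15 = -2465.

-2465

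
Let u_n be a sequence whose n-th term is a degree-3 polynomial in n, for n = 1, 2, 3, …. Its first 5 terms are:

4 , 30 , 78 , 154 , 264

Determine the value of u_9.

1st diffs: 26, 48, 76, 110.
2nd diffs: 22, 28, 34.
3rd diffs: 6, 6 (constant).
Newton forward-difference form: u_n = 4 + 26·C(n-1,1) + 22·C(n-1,2) + 6·C(n-1,3).
At n = 9: n-1 = 8, so u_9 = 4 + 208 + 616 + 336 = 1164.

1164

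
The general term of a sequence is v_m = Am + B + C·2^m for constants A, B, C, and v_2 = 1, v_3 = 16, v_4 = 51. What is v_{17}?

At m = 2, 3, 4: 2A + B + 4C = 1; 3A + B + 8C = 16; 4A + B + 16C = 51.
Subtracting the first from the second: A + 4C = 15.
Subtracting the second from the third: A + 8C = 35.
Solving: C = 5, A = -5, then B = -9.
So v_m = -5·m + (-9) + 5·2^m; at m=17 this is 655266.

655266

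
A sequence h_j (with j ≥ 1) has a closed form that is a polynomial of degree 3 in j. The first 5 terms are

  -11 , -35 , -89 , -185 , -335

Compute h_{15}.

1st diffs: -24, -54, -96, -150.
2nd diffs: -30, -42, -54.
3rd diffs: -12, -12 (constant).
Newton forward-difference form: h_j = -11 + (-24)·C(j-1,1) + (-30)·C(j-1,2) + (-12)·C(j-1,3).
At j = 15: j-1 = 14, so h_{15} = -11 - 336 - 2730 - 4368 = -7445.

-7445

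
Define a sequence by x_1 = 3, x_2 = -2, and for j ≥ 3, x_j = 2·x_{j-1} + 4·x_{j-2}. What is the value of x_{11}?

48128

Iterate the recurrence:
x_3 = 8; x_4 = 8; x_5 = 48; x_6 = 128; x_7 = 448; x_8 = 1408; x_9 = 4608; x_{10} = 14848; x_{11} = 48128.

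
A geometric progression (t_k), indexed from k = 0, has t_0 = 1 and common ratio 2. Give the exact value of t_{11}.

t_k = 1·2^(k-0).
t_{11} = 1·2^11 = 2048.

2048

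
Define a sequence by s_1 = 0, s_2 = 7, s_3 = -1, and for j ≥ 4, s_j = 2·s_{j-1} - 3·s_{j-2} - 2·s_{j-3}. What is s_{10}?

-371

Iterate the recurrence:
s_4 = -23, s_5 = -57, s_6 = -43, s_7 = 131, s_8 = 505, s_9 = 703, s_{10} = -371.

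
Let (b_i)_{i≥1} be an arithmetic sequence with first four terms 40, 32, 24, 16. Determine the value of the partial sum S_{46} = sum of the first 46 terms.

-6440

Common difference d = -8.
b_i = 40 + (i - 1)·(-8).
b_{46} = -320; S = 46·(40 + (-320))/2 = -6440.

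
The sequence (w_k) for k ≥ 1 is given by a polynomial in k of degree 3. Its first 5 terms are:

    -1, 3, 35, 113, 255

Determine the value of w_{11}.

3459

1st diffs: 4, 32, 78, 142.
2nd diffs: 28, 46, 64.
3rd diffs: 18, 18 (constant).
Newton forward-difference form: w_k = -1 + 4·C(k-1,1) + 28·C(k-1,2) + 18·C(k-1,3).
At k = 11: k-1 = 10, so w_{11} = -1 + 40 + 1260 + 2160 = 3459.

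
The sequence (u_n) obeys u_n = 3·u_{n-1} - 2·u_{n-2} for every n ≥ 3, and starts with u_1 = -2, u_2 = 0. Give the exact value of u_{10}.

1020

Iterate the recurrence:
u_3 = 4  u_4 = 12  u_5 = 28  u_6 = 60  u_7 = 124  u_8 = 252  u_9 = 508  u_{10} = 1020.
(Characteristic roots are 2 and 1.)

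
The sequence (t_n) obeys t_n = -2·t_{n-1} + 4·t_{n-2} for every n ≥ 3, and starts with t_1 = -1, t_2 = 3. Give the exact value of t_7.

t_3 = -10, t_4 = 32, t_5 = -104, t_6 = 336, t_7 = -1088.

-1088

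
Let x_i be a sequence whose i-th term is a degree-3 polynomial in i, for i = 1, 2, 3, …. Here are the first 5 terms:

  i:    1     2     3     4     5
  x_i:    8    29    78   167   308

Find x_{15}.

7218

1st diffs: 21, 49, 89, 141.
2nd diffs: 28, 40, 52.
3rd diffs: 12, 12 (constant).
So x_i = 2i^3 + 2i^2 + i + 3.
Evaluating at i = 15 gives x_{15} = 7218.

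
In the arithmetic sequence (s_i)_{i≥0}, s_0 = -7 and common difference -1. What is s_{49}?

-56

s_i = -7 + (i - 0)·(-1).
s_{49} = -7 + 49·(-1) = -56.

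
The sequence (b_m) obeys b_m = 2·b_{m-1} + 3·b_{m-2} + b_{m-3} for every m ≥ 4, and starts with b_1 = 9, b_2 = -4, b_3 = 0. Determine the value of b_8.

Iterate the recurrence:
b_4 = -3, b_5 = -10, b_6 = -29, b_7 = -91, b_8 = -279.

-279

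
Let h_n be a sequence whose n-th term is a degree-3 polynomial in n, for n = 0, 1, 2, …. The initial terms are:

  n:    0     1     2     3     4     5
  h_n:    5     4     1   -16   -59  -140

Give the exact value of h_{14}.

-4559

1st diffs: -1, -3, -17, -43, -81.
2nd diffs: -2, -14, -26, -38.
3rd diffs: -12, -12, -12 (constant).
Newton forward-difference form: h_n = 5 + (-1)·C(n,1) + (-2)·C(n,2) + (-12)·C(n,3).
At n = 14: n = 14, so h_{14} = 5 - 14 - 182 - 4368 = -4559.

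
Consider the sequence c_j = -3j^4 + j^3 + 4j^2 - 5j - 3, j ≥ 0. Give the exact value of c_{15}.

-147678

c_{15} = -3·15^4 + 1·15^3 + 4·15^2 - 5·15 - 3 = -147678.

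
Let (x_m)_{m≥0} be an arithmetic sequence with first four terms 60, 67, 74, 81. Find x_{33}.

291

Common difference d = 7.
x_m = 60 + (m - 0)·7.
x_{33} = 60 + 33·7 = 291.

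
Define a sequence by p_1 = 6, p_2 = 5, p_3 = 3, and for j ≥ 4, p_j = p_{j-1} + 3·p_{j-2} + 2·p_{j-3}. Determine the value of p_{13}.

88624

Iterate the recurrence:
p_4 = 30, p_5 = 49, p_6 = 145, p_7 = 352, p_8 = 885, p_9 = 2231, p_{10} = 5590, p_{11} = 14053, p_{12} = 35285, p_{13} = 88624.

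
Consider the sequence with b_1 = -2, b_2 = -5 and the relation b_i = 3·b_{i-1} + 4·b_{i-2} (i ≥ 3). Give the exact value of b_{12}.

Iterate the recurrence:
b_3 = -23, b_4 = -89, b_5 = -359, b_6 = -1433, b_7 = -5735, b_8 = -22937, b_9 = -91751, b_{10} = -367001, b_{11} = -1468007, b_{12} = -5872025.
(Characteristic roots are 4 and -1.)

-5872025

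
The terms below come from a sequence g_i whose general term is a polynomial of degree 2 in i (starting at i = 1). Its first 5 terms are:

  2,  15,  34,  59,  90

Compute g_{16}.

1st diffs: 13, 19, 25, 31.
2nd diffs: 6, 6, 6 (constant).
So g_i = 3i^2 + 4i - 5.
Evaluating at i = 16 gives g_{16} = 827.

827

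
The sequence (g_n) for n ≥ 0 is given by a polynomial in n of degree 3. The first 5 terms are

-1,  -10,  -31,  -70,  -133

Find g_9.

-1018

1st diffs: -9, -21, -39, -63.
2nd diffs: -12, -18, -24.
3rd diffs: -6, -6 (constant).
Newton forward-difference form: g_n = -1 + (-9)·C(n,1) + (-12)·C(n,2) + (-6)·C(n,3).
At n = 9: n = 9, so g_9 = -1 - 81 - 432 - 504 = -1018.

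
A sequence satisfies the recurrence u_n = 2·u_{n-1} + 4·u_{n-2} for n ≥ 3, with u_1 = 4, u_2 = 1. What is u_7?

1536

Iterate the recurrence:
u_3 = 18  u_4 = 40  u_5 = 152  u_6 = 464  u_7 = 1536.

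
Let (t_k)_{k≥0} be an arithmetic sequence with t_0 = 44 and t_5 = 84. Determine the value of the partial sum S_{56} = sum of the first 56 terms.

14784

Common difference d = (84 - 44) / (5 - 0) = 8.
t_k = 44 + (k - 0)·8.
t_{55} = 484; S = 56·(44 + 484)/2 = 14784.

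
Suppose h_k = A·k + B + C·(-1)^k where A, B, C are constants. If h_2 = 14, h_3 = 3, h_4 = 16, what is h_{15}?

Plug in k = 2, 3, 4: 2A + B + C = 14; 3A + B - C = 3; 4A + B + C = 16.
Subtracting the first from the second: A - 2C = -11.
Subtracting the second from the third: A + 2C = 13.
Solving: C = 6, A = 1, then B = 6.
Hence h_{15} = 1·15 + 6 + 6·(-1) = 15.

15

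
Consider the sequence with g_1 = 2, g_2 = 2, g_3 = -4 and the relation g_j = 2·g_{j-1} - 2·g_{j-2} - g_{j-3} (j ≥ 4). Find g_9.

172

Applying the relation repeatedly:
g_4 = -14, g_5 = -22, g_6 = -12, g_7 = 34, g_8 = 114, g_9 = 172.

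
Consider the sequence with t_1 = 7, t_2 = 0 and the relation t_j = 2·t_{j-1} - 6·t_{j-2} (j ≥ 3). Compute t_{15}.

Applying the relation repeatedly:
t_3 = -42;  t_4 = -84;  t_5 = 84;  …;  t_{12} = 127680;  t_{13} = -30912;  t_{14} = -827904;  t_{15} = -1470336.

-1470336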